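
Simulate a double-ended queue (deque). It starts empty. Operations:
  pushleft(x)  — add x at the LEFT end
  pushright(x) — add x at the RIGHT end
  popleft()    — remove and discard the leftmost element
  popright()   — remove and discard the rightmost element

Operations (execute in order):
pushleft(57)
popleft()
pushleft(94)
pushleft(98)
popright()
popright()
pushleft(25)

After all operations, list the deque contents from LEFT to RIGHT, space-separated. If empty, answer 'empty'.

pushleft(57): [57]
popleft(): []
pushleft(94): [94]
pushleft(98): [98, 94]
popright(): [98]
popright(): []
pushleft(25): [25]

Answer: 25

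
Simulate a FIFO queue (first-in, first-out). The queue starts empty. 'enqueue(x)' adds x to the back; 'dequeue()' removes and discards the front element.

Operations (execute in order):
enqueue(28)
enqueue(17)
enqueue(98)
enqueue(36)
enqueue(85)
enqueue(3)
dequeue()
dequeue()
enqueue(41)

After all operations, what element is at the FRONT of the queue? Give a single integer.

enqueue(28): queue = [28]
enqueue(17): queue = [28, 17]
enqueue(98): queue = [28, 17, 98]
enqueue(36): queue = [28, 17, 98, 36]
enqueue(85): queue = [28, 17, 98, 36, 85]
enqueue(3): queue = [28, 17, 98, 36, 85, 3]
dequeue(): queue = [17, 98, 36, 85, 3]
dequeue(): queue = [98, 36, 85, 3]
enqueue(41): queue = [98, 36, 85, 3, 41]

Answer: 98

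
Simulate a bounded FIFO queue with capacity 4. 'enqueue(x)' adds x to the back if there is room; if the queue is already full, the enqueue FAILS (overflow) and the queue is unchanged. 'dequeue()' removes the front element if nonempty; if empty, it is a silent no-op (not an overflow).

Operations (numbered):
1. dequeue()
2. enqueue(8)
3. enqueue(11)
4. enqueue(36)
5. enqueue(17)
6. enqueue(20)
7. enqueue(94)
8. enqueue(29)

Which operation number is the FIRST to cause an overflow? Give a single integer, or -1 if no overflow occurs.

1. dequeue(): empty, no-op, size=0
2. enqueue(8): size=1
3. enqueue(11): size=2
4. enqueue(36): size=3
5. enqueue(17): size=4
6. enqueue(20): size=4=cap → OVERFLOW (fail)
7. enqueue(94): size=4=cap → OVERFLOW (fail)
8. enqueue(29): size=4=cap → OVERFLOW (fail)

Answer: 6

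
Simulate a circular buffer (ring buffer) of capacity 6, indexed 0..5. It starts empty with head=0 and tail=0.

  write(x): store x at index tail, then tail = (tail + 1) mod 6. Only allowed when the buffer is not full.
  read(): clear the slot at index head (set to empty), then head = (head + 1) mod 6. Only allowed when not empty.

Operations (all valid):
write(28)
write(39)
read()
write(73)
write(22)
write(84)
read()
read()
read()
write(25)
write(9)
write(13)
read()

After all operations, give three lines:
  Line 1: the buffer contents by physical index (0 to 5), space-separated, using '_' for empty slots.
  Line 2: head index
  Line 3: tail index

Answer: 9 13 _ _ _ 25
5
2

Derivation:
write(28): buf=[28 _ _ _ _ _], head=0, tail=1, size=1
write(39): buf=[28 39 _ _ _ _], head=0, tail=2, size=2
read(): buf=[_ 39 _ _ _ _], head=1, tail=2, size=1
write(73): buf=[_ 39 73 _ _ _], head=1, tail=3, size=2
write(22): buf=[_ 39 73 22 _ _], head=1, tail=4, size=3
write(84): buf=[_ 39 73 22 84 _], head=1, tail=5, size=4
read(): buf=[_ _ 73 22 84 _], head=2, tail=5, size=3
read(): buf=[_ _ _ 22 84 _], head=3, tail=5, size=2
read(): buf=[_ _ _ _ 84 _], head=4, tail=5, size=1
write(25): buf=[_ _ _ _ 84 25], head=4, tail=0, size=2
write(9): buf=[9 _ _ _ 84 25], head=4, tail=1, size=3
write(13): buf=[9 13 _ _ 84 25], head=4, tail=2, size=4
read(): buf=[9 13 _ _ _ 25], head=5, tail=2, size=3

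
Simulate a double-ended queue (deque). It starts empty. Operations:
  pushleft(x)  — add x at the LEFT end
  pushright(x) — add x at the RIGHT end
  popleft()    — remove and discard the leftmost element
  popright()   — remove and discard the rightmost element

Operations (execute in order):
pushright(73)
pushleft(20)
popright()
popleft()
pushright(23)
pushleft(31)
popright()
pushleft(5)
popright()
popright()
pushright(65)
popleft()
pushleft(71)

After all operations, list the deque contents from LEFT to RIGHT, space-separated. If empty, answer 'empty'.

pushright(73): [73]
pushleft(20): [20, 73]
popright(): [20]
popleft(): []
pushright(23): [23]
pushleft(31): [31, 23]
popright(): [31]
pushleft(5): [5, 31]
popright(): [5]
popright(): []
pushright(65): [65]
popleft(): []
pushleft(71): [71]

Answer: 71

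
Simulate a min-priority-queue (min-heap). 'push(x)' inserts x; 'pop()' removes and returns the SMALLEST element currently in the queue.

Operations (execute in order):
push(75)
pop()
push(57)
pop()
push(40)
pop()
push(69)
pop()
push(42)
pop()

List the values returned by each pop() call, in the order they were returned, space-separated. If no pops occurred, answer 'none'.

push(75): heap contents = [75]
pop() → 75: heap contents = []
push(57): heap contents = [57]
pop() → 57: heap contents = []
push(40): heap contents = [40]
pop() → 40: heap contents = []
push(69): heap contents = [69]
pop() → 69: heap contents = []
push(42): heap contents = [42]
pop() → 42: heap contents = []

Answer: 75 57 40 69 42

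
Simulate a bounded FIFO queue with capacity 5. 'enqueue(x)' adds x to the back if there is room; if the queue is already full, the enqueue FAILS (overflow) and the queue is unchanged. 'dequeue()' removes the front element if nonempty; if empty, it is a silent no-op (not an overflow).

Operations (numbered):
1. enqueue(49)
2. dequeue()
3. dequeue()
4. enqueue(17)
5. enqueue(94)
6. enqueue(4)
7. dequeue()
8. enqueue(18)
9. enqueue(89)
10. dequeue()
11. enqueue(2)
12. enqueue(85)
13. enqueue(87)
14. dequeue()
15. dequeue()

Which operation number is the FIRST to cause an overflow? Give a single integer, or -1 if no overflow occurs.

Answer: 13

Derivation:
1. enqueue(49): size=1
2. dequeue(): size=0
3. dequeue(): empty, no-op, size=0
4. enqueue(17): size=1
5. enqueue(94): size=2
6. enqueue(4): size=3
7. dequeue(): size=2
8. enqueue(18): size=3
9. enqueue(89): size=4
10. dequeue(): size=3
11. enqueue(2): size=4
12. enqueue(85): size=5
13. enqueue(87): size=5=cap → OVERFLOW (fail)
14. dequeue(): size=4
15. dequeue(): size=3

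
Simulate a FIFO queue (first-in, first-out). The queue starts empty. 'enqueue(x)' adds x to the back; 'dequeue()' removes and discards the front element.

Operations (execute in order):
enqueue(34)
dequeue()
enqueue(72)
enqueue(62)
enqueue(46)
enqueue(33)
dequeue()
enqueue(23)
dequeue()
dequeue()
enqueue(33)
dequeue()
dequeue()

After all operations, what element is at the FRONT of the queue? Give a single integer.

enqueue(34): queue = [34]
dequeue(): queue = []
enqueue(72): queue = [72]
enqueue(62): queue = [72, 62]
enqueue(46): queue = [72, 62, 46]
enqueue(33): queue = [72, 62, 46, 33]
dequeue(): queue = [62, 46, 33]
enqueue(23): queue = [62, 46, 33, 23]
dequeue(): queue = [46, 33, 23]
dequeue(): queue = [33, 23]
enqueue(33): queue = [33, 23, 33]
dequeue(): queue = [23, 33]
dequeue(): queue = [33]

Answer: 33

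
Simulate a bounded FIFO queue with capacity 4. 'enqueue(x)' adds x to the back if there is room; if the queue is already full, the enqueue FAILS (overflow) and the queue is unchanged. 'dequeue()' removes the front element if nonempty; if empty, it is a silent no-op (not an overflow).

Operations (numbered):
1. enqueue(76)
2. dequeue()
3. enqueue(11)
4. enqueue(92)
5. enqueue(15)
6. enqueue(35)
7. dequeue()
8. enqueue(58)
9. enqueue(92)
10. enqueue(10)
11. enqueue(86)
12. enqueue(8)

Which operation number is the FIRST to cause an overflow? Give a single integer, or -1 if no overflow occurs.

1. enqueue(76): size=1
2. dequeue(): size=0
3. enqueue(11): size=1
4. enqueue(92): size=2
5. enqueue(15): size=3
6. enqueue(35): size=4
7. dequeue(): size=3
8. enqueue(58): size=4
9. enqueue(92): size=4=cap → OVERFLOW (fail)
10. enqueue(10): size=4=cap → OVERFLOW (fail)
11. enqueue(86): size=4=cap → OVERFLOW (fail)
12. enqueue(8): size=4=cap → OVERFLOW (fail)

Answer: 9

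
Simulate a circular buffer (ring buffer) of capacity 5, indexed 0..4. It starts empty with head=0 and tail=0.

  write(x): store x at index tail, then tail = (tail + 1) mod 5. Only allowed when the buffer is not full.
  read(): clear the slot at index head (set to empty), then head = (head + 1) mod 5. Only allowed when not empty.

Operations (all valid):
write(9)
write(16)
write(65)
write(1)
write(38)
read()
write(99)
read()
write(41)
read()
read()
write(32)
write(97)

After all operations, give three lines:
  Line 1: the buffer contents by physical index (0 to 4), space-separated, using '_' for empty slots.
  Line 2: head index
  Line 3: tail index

write(9): buf=[9 _ _ _ _], head=0, tail=1, size=1
write(16): buf=[9 16 _ _ _], head=0, tail=2, size=2
write(65): buf=[9 16 65 _ _], head=0, tail=3, size=3
write(1): buf=[9 16 65 1 _], head=0, tail=4, size=4
write(38): buf=[9 16 65 1 38], head=0, tail=0, size=5
read(): buf=[_ 16 65 1 38], head=1, tail=0, size=4
write(99): buf=[99 16 65 1 38], head=1, tail=1, size=5
read(): buf=[99 _ 65 1 38], head=2, tail=1, size=4
write(41): buf=[99 41 65 1 38], head=2, tail=2, size=5
read(): buf=[99 41 _ 1 38], head=3, tail=2, size=4
read(): buf=[99 41 _ _ 38], head=4, tail=2, size=3
write(32): buf=[99 41 32 _ 38], head=4, tail=3, size=4
write(97): buf=[99 41 32 97 38], head=4, tail=4, size=5

Answer: 99 41 32 97 38
4
4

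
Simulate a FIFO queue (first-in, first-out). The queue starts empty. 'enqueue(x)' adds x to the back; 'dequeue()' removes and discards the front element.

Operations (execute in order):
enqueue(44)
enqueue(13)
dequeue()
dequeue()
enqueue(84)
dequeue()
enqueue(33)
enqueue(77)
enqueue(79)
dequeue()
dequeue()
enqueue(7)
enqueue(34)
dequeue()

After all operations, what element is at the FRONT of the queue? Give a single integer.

enqueue(44): queue = [44]
enqueue(13): queue = [44, 13]
dequeue(): queue = [13]
dequeue(): queue = []
enqueue(84): queue = [84]
dequeue(): queue = []
enqueue(33): queue = [33]
enqueue(77): queue = [33, 77]
enqueue(79): queue = [33, 77, 79]
dequeue(): queue = [77, 79]
dequeue(): queue = [79]
enqueue(7): queue = [79, 7]
enqueue(34): queue = [79, 7, 34]
dequeue(): queue = [7, 34]

Answer: 7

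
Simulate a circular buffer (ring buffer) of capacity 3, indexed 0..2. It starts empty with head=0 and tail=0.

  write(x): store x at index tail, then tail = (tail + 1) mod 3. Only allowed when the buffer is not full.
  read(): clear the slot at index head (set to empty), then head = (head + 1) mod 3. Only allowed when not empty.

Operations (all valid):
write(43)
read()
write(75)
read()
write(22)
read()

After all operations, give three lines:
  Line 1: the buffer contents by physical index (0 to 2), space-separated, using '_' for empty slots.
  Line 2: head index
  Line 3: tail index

Answer: _ _ _
0
0

Derivation:
write(43): buf=[43 _ _], head=0, tail=1, size=1
read(): buf=[_ _ _], head=1, tail=1, size=0
write(75): buf=[_ 75 _], head=1, tail=2, size=1
read(): buf=[_ _ _], head=2, tail=2, size=0
write(22): buf=[_ _ 22], head=2, tail=0, size=1
read(): buf=[_ _ _], head=0, tail=0, size=0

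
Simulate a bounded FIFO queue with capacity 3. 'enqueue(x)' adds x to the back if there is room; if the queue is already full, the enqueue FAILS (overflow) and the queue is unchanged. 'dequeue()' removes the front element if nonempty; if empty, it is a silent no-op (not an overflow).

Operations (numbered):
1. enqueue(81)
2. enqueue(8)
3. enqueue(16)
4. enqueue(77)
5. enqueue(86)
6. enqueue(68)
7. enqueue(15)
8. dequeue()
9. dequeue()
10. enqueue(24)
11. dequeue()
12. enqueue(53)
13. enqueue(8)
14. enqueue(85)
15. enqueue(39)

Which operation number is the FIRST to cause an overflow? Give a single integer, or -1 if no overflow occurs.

Answer: 4

Derivation:
1. enqueue(81): size=1
2. enqueue(8): size=2
3. enqueue(16): size=3
4. enqueue(77): size=3=cap → OVERFLOW (fail)
5. enqueue(86): size=3=cap → OVERFLOW (fail)
6. enqueue(68): size=3=cap → OVERFLOW (fail)
7. enqueue(15): size=3=cap → OVERFLOW (fail)
8. dequeue(): size=2
9. dequeue(): size=1
10. enqueue(24): size=2
11. dequeue(): size=1
12. enqueue(53): size=2
13. enqueue(8): size=3
14. enqueue(85): size=3=cap → OVERFLOW (fail)
15. enqueue(39): size=3=cap → OVERFLOW (fail)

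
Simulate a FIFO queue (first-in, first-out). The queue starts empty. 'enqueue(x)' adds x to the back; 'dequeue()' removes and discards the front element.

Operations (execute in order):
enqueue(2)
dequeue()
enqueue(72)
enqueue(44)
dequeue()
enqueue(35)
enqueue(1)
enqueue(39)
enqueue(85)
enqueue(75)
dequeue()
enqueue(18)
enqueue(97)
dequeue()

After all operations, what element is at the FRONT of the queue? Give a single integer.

Answer: 1

Derivation:
enqueue(2): queue = [2]
dequeue(): queue = []
enqueue(72): queue = [72]
enqueue(44): queue = [72, 44]
dequeue(): queue = [44]
enqueue(35): queue = [44, 35]
enqueue(1): queue = [44, 35, 1]
enqueue(39): queue = [44, 35, 1, 39]
enqueue(85): queue = [44, 35, 1, 39, 85]
enqueue(75): queue = [44, 35, 1, 39, 85, 75]
dequeue(): queue = [35, 1, 39, 85, 75]
enqueue(18): queue = [35, 1, 39, 85, 75, 18]
enqueue(97): queue = [35, 1, 39, 85, 75, 18, 97]
dequeue(): queue = [1, 39, 85, 75, 18, 97]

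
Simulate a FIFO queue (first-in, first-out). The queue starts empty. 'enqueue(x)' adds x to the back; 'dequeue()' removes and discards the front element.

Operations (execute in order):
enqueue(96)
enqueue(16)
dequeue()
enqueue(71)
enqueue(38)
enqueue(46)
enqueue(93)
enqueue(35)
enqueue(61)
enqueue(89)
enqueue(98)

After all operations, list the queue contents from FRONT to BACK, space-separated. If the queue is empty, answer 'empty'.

Answer: 16 71 38 46 93 35 61 89 98

Derivation:
enqueue(96): [96]
enqueue(16): [96, 16]
dequeue(): [16]
enqueue(71): [16, 71]
enqueue(38): [16, 71, 38]
enqueue(46): [16, 71, 38, 46]
enqueue(93): [16, 71, 38, 46, 93]
enqueue(35): [16, 71, 38, 46, 93, 35]
enqueue(61): [16, 71, 38, 46, 93, 35, 61]
enqueue(89): [16, 71, 38, 46, 93, 35, 61, 89]
enqueue(98): [16, 71, 38, 46, 93, 35, 61, 89, 98]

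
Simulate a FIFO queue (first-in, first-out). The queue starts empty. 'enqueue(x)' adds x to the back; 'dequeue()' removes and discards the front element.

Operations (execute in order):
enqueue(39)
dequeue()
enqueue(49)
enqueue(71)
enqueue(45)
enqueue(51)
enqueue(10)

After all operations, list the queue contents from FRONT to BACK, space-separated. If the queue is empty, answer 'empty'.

Answer: 49 71 45 51 10

Derivation:
enqueue(39): [39]
dequeue(): []
enqueue(49): [49]
enqueue(71): [49, 71]
enqueue(45): [49, 71, 45]
enqueue(51): [49, 71, 45, 51]
enqueue(10): [49, 71, 45, 51, 10]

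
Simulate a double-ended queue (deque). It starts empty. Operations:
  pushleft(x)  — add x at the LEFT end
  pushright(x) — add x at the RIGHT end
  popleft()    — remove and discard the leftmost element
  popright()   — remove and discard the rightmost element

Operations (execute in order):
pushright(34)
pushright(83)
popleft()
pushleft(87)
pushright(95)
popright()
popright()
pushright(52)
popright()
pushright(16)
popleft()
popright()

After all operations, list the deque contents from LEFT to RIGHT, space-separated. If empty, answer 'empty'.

pushright(34): [34]
pushright(83): [34, 83]
popleft(): [83]
pushleft(87): [87, 83]
pushright(95): [87, 83, 95]
popright(): [87, 83]
popright(): [87]
pushright(52): [87, 52]
popright(): [87]
pushright(16): [87, 16]
popleft(): [16]
popright(): []

Answer: empty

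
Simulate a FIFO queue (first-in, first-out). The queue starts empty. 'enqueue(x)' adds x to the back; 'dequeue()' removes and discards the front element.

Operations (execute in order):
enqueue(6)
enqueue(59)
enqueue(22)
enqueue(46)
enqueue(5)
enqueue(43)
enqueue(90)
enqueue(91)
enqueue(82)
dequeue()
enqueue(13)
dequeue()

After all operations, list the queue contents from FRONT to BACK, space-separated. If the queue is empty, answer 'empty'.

Answer: 22 46 5 43 90 91 82 13

Derivation:
enqueue(6): [6]
enqueue(59): [6, 59]
enqueue(22): [6, 59, 22]
enqueue(46): [6, 59, 22, 46]
enqueue(5): [6, 59, 22, 46, 5]
enqueue(43): [6, 59, 22, 46, 5, 43]
enqueue(90): [6, 59, 22, 46, 5, 43, 90]
enqueue(91): [6, 59, 22, 46, 5, 43, 90, 91]
enqueue(82): [6, 59, 22, 46, 5, 43, 90, 91, 82]
dequeue(): [59, 22, 46, 5, 43, 90, 91, 82]
enqueue(13): [59, 22, 46, 5, 43, 90, 91, 82, 13]
dequeue(): [22, 46, 5, 43, 90, 91, 82, 13]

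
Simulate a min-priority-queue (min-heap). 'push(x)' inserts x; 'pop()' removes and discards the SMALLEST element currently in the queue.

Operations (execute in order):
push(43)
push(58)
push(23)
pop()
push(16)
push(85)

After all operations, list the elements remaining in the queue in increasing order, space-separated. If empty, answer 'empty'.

Answer: 16 43 58 85

Derivation:
push(43): heap contents = [43]
push(58): heap contents = [43, 58]
push(23): heap contents = [23, 43, 58]
pop() → 23: heap contents = [43, 58]
push(16): heap contents = [16, 43, 58]
push(85): heap contents = [16, 43, 58, 85]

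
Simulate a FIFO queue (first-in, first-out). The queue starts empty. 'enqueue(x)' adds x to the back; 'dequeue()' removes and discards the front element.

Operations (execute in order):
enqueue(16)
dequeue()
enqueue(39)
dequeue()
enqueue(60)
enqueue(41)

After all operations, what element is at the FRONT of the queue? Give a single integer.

Answer: 60

Derivation:
enqueue(16): queue = [16]
dequeue(): queue = []
enqueue(39): queue = [39]
dequeue(): queue = []
enqueue(60): queue = [60]
enqueue(41): queue = [60, 41]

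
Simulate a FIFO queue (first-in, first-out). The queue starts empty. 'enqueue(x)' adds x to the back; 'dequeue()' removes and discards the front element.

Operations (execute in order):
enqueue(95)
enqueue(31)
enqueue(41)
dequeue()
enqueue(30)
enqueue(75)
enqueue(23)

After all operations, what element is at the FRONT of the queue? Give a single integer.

Answer: 31

Derivation:
enqueue(95): queue = [95]
enqueue(31): queue = [95, 31]
enqueue(41): queue = [95, 31, 41]
dequeue(): queue = [31, 41]
enqueue(30): queue = [31, 41, 30]
enqueue(75): queue = [31, 41, 30, 75]
enqueue(23): queue = [31, 41, 30, 75, 23]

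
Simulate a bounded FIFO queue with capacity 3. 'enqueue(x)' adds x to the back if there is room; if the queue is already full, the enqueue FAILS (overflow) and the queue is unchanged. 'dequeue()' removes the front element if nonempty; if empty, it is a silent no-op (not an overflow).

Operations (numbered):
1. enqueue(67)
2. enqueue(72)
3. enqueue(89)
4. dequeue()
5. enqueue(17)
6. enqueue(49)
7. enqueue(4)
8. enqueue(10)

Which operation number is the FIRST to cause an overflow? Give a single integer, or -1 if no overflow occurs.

Answer: 6

Derivation:
1. enqueue(67): size=1
2. enqueue(72): size=2
3. enqueue(89): size=3
4. dequeue(): size=2
5. enqueue(17): size=3
6. enqueue(49): size=3=cap → OVERFLOW (fail)
7. enqueue(4): size=3=cap → OVERFLOW (fail)
8. enqueue(10): size=3=cap → OVERFLOW (fail)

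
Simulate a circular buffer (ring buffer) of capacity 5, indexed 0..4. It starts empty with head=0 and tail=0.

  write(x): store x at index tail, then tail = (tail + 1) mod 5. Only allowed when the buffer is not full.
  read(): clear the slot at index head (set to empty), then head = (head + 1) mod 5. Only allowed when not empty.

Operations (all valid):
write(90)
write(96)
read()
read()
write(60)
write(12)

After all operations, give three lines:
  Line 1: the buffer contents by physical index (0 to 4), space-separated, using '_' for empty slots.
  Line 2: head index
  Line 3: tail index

Answer: _ _ 60 12 _
2
4

Derivation:
write(90): buf=[90 _ _ _ _], head=0, tail=1, size=1
write(96): buf=[90 96 _ _ _], head=0, tail=2, size=2
read(): buf=[_ 96 _ _ _], head=1, tail=2, size=1
read(): buf=[_ _ _ _ _], head=2, tail=2, size=0
write(60): buf=[_ _ 60 _ _], head=2, tail=3, size=1
write(12): buf=[_ _ 60 12 _], head=2, tail=4, size=2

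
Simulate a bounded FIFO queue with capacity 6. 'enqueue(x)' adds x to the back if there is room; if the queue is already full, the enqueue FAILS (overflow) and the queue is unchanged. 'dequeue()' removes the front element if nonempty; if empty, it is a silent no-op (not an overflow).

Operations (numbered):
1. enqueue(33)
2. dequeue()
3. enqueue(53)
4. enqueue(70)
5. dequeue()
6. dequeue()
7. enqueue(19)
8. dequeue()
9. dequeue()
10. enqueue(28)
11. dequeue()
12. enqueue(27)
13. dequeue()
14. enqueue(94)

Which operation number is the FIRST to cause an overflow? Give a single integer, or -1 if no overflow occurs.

1. enqueue(33): size=1
2. dequeue(): size=0
3. enqueue(53): size=1
4. enqueue(70): size=2
5. dequeue(): size=1
6. dequeue(): size=0
7. enqueue(19): size=1
8. dequeue(): size=0
9. dequeue(): empty, no-op, size=0
10. enqueue(28): size=1
11. dequeue(): size=0
12. enqueue(27): size=1
13. dequeue(): size=0
14. enqueue(94): size=1

Answer: -1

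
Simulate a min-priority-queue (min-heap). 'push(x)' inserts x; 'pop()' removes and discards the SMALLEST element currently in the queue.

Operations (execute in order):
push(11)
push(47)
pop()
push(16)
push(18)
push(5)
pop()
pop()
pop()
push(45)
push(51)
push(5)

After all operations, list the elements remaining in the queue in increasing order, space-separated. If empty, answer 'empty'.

Answer: 5 45 47 51

Derivation:
push(11): heap contents = [11]
push(47): heap contents = [11, 47]
pop() → 11: heap contents = [47]
push(16): heap contents = [16, 47]
push(18): heap contents = [16, 18, 47]
push(5): heap contents = [5, 16, 18, 47]
pop() → 5: heap contents = [16, 18, 47]
pop() → 16: heap contents = [18, 47]
pop() → 18: heap contents = [47]
push(45): heap contents = [45, 47]
push(51): heap contents = [45, 47, 51]
push(5): heap contents = [5, 45, 47, 51]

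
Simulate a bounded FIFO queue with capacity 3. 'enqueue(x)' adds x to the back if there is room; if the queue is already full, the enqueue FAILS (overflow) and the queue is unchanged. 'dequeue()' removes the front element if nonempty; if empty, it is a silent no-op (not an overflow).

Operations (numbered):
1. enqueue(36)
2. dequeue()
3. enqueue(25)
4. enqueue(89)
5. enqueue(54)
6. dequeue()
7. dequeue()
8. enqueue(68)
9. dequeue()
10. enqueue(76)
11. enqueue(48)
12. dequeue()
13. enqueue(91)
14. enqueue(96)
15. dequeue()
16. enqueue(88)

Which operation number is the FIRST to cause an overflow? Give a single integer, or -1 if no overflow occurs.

1. enqueue(36): size=1
2. dequeue(): size=0
3. enqueue(25): size=1
4. enqueue(89): size=2
5. enqueue(54): size=3
6. dequeue(): size=2
7. dequeue(): size=1
8. enqueue(68): size=2
9. dequeue(): size=1
10. enqueue(76): size=2
11. enqueue(48): size=3
12. dequeue(): size=2
13. enqueue(91): size=3
14. enqueue(96): size=3=cap → OVERFLOW (fail)
15. dequeue(): size=2
16. enqueue(88): size=3

Answer: 14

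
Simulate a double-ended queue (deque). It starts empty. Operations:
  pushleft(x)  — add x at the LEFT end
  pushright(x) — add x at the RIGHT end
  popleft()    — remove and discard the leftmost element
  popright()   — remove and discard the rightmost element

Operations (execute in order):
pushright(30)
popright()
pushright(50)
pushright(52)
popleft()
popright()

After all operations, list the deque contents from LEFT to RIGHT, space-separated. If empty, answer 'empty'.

Answer: empty

Derivation:
pushright(30): [30]
popright(): []
pushright(50): [50]
pushright(52): [50, 52]
popleft(): [52]
popright(): []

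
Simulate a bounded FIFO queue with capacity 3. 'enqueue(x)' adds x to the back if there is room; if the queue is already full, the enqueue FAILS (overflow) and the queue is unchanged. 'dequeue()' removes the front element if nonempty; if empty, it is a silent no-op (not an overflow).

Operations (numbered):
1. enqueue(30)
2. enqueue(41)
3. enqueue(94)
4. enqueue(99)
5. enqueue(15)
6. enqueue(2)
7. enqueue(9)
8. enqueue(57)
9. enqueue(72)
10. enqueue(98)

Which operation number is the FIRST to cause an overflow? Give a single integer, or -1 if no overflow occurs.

1. enqueue(30): size=1
2. enqueue(41): size=2
3. enqueue(94): size=3
4. enqueue(99): size=3=cap → OVERFLOW (fail)
5. enqueue(15): size=3=cap → OVERFLOW (fail)
6. enqueue(2): size=3=cap → OVERFLOW (fail)
7. enqueue(9): size=3=cap → OVERFLOW (fail)
8. enqueue(57): size=3=cap → OVERFLOW (fail)
9. enqueue(72): size=3=cap → OVERFLOW (fail)
10. enqueue(98): size=3=cap → OVERFLOW (fail)

Answer: 4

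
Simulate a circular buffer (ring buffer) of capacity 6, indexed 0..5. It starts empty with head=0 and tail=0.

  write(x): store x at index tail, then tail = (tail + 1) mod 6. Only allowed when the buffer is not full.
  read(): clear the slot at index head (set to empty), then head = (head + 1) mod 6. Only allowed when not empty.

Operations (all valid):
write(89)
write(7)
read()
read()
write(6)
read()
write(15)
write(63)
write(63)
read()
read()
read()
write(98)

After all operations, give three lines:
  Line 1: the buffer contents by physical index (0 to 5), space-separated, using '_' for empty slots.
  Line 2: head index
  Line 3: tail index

write(89): buf=[89 _ _ _ _ _], head=0, tail=1, size=1
write(7): buf=[89 7 _ _ _ _], head=0, tail=2, size=2
read(): buf=[_ 7 _ _ _ _], head=1, tail=2, size=1
read(): buf=[_ _ _ _ _ _], head=2, tail=2, size=0
write(6): buf=[_ _ 6 _ _ _], head=2, tail=3, size=1
read(): buf=[_ _ _ _ _ _], head=3, tail=3, size=0
write(15): buf=[_ _ _ 15 _ _], head=3, tail=4, size=1
write(63): buf=[_ _ _ 15 63 _], head=3, tail=5, size=2
write(63): buf=[_ _ _ 15 63 63], head=3, tail=0, size=3
read(): buf=[_ _ _ _ 63 63], head=4, tail=0, size=2
read(): buf=[_ _ _ _ _ 63], head=5, tail=0, size=1
read(): buf=[_ _ _ _ _ _], head=0, tail=0, size=0
write(98): buf=[98 _ _ _ _ _], head=0, tail=1, size=1

Answer: 98 _ _ _ _ _
0
1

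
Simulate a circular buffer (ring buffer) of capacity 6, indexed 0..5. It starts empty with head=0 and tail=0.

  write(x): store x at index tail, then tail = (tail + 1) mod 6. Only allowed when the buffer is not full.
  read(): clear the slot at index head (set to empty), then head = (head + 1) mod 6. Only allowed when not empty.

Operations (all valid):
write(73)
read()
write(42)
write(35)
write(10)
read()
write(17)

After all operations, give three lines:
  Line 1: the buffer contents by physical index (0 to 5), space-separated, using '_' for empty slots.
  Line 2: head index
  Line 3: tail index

Answer: _ _ 35 10 17 _
2
5

Derivation:
write(73): buf=[73 _ _ _ _ _], head=0, tail=1, size=1
read(): buf=[_ _ _ _ _ _], head=1, tail=1, size=0
write(42): buf=[_ 42 _ _ _ _], head=1, tail=2, size=1
write(35): buf=[_ 42 35 _ _ _], head=1, tail=3, size=2
write(10): buf=[_ 42 35 10 _ _], head=1, tail=4, size=3
read(): buf=[_ _ 35 10 _ _], head=2, tail=4, size=2
write(17): buf=[_ _ 35 10 17 _], head=2, tail=5, size=3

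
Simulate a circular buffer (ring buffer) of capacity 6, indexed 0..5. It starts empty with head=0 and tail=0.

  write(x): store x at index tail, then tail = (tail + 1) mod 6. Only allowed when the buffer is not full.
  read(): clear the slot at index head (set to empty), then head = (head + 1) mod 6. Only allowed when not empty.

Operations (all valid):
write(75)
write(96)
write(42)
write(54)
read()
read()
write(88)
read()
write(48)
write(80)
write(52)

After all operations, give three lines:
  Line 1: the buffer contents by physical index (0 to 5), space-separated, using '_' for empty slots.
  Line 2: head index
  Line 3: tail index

Answer: 80 52 _ 54 88 48
3
2

Derivation:
write(75): buf=[75 _ _ _ _ _], head=0, tail=1, size=1
write(96): buf=[75 96 _ _ _ _], head=0, tail=2, size=2
write(42): buf=[75 96 42 _ _ _], head=0, tail=3, size=3
write(54): buf=[75 96 42 54 _ _], head=0, tail=4, size=4
read(): buf=[_ 96 42 54 _ _], head=1, tail=4, size=3
read(): buf=[_ _ 42 54 _ _], head=2, tail=4, size=2
write(88): buf=[_ _ 42 54 88 _], head=2, tail=5, size=3
read(): buf=[_ _ _ 54 88 _], head=3, tail=5, size=2
write(48): buf=[_ _ _ 54 88 48], head=3, tail=0, size=3
write(80): buf=[80 _ _ 54 88 48], head=3, tail=1, size=4
write(52): buf=[80 52 _ 54 88 48], head=3, tail=2, size=5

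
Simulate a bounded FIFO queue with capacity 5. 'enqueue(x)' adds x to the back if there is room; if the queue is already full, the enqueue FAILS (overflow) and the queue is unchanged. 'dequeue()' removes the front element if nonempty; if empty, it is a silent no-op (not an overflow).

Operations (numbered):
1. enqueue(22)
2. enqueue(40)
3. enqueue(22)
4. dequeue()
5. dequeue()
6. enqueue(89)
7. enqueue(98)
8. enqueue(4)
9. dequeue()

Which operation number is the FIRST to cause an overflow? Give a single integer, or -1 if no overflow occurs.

Answer: -1

Derivation:
1. enqueue(22): size=1
2. enqueue(40): size=2
3. enqueue(22): size=3
4. dequeue(): size=2
5. dequeue(): size=1
6. enqueue(89): size=2
7. enqueue(98): size=3
8. enqueue(4): size=4
9. dequeue(): size=3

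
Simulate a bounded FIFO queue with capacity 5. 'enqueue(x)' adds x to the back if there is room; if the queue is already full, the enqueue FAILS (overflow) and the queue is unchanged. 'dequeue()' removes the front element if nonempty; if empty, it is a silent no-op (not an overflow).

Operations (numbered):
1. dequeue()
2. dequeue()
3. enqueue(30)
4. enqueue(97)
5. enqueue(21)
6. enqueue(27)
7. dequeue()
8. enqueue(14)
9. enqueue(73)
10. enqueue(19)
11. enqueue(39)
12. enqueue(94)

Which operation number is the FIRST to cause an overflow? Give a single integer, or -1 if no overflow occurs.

1. dequeue(): empty, no-op, size=0
2. dequeue(): empty, no-op, size=0
3. enqueue(30): size=1
4. enqueue(97): size=2
5. enqueue(21): size=3
6. enqueue(27): size=4
7. dequeue(): size=3
8. enqueue(14): size=4
9. enqueue(73): size=5
10. enqueue(19): size=5=cap → OVERFLOW (fail)
11. enqueue(39): size=5=cap → OVERFLOW (fail)
12. enqueue(94): size=5=cap → OVERFLOW (fail)

Answer: 10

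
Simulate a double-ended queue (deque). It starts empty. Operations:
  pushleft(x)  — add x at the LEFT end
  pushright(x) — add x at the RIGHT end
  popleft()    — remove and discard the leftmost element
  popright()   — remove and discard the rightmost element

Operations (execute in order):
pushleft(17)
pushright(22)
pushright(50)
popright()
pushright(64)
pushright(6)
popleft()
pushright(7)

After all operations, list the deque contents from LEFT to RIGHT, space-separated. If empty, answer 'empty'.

Answer: 22 64 6 7

Derivation:
pushleft(17): [17]
pushright(22): [17, 22]
pushright(50): [17, 22, 50]
popright(): [17, 22]
pushright(64): [17, 22, 64]
pushright(6): [17, 22, 64, 6]
popleft(): [22, 64, 6]
pushright(7): [22, 64, 6, 7]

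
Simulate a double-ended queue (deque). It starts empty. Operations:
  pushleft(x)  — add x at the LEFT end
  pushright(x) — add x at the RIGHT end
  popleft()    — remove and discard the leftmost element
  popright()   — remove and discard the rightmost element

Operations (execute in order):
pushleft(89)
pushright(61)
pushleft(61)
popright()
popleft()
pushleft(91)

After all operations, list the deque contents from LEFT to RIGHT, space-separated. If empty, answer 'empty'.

Answer: 91 89

Derivation:
pushleft(89): [89]
pushright(61): [89, 61]
pushleft(61): [61, 89, 61]
popright(): [61, 89]
popleft(): [89]
pushleft(91): [91, 89]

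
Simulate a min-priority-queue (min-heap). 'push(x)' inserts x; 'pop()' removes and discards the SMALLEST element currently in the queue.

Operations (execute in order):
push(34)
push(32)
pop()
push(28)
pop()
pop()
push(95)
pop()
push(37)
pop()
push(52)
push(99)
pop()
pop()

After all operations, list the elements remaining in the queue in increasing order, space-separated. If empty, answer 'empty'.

push(34): heap contents = [34]
push(32): heap contents = [32, 34]
pop() → 32: heap contents = [34]
push(28): heap contents = [28, 34]
pop() → 28: heap contents = [34]
pop() → 34: heap contents = []
push(95): heap contents = [95]
pop() → 95: heap contents = []
push(37): heap contents = [37]
pop() → 37: heap contents = []
push(52): heap contents = [52]
push(99): heap contents = [52, 99]
pop() → 52: heap contents = [99]
pop() → 99: heap contents = []

Answer: empty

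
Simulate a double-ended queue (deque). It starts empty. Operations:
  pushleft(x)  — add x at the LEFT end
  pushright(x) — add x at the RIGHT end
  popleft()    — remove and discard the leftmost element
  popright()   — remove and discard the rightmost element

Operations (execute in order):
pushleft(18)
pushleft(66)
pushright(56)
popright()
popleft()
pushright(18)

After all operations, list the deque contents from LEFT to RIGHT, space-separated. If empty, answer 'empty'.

pushleft(18): [18]
pushleft(66): [66, 18]
pushright(56): [66, 18, 56]
popright(): [66, 18]
popleft(): [18]
pushright(18): [18, 18]

Answer: 18 18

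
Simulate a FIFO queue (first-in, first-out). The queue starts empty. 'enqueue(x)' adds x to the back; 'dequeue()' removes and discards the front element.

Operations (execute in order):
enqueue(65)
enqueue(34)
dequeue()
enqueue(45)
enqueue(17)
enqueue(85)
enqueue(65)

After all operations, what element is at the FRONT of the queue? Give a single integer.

Answer: 34

Derivation:
enqueue(65): queue = [65]
enqueue(34): queue = [65, 34]
dequeue(): queue = [34]
enqueue(45): queue = [34, 45]
enqueue(17): queue = [34, 45, 17]
enqueue(85): queue = [34, 45, 17, 85]
enqueue(65): queue = [34, 45, 17, 85, 65]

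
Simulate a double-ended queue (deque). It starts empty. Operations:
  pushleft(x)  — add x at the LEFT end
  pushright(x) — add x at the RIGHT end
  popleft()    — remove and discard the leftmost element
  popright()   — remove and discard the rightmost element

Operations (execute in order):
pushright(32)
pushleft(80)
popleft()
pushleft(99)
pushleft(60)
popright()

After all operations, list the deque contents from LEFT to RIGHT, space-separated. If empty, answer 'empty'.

Answer: 60 99

Derivation:
pushright(32): [32]
pushleft(80): [80, 32]
popleft(): [32]
pushleft(99): [99, 32]
pushleft(60): [60, 99, 32]
popright(): [60, 99]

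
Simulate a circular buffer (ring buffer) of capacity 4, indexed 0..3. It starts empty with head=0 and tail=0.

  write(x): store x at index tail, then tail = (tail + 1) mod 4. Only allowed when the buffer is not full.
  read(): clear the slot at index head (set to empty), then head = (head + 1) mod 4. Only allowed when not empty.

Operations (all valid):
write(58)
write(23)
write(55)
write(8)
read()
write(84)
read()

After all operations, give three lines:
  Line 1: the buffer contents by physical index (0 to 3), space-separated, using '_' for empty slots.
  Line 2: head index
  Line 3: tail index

write(58): buf=[58 _ _ _], head=0, tail=1, size=1
write(23): buf=[58 23 _ _], head=0, tail=2, size=2
write(55): buf=[58 23 55 _], head=0, tail=3, size=3
write(8): buf=[58 23 55 8], head=0, tail=0, size=4
read(): buf=[_ 23 55 8], head=1, tail=0, size=3
write(84): buf=[84 23 55 8], head=1, tail=1, size=4
read(): buf=[84 _ 55 8], head=2, tail=1, size=3

Answer: 84 _ 55 8
2
1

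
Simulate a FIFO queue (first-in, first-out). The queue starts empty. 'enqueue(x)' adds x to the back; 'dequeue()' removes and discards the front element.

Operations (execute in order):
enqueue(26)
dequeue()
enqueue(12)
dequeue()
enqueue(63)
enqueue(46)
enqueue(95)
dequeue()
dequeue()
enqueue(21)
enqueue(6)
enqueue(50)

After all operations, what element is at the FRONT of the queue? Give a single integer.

enqueue(26): queue = [26]
dequeue(): queue = []
enqueue(12): queue = [12]
dequeue(): queue = []
enqueue(63): queue = [63]
enqueue(46): queue = [63, 46]
enqueue(95): queue = [63, 46, 95]
dequeue(): queue = [46, 95]
dequeue(): queue = [95]
enqueue(21): queue = [95, 21]
enqueue(6): queue = [95, 21, 6]
enqueue(50): queue = [95, 21, 6, 50]

Answer: 95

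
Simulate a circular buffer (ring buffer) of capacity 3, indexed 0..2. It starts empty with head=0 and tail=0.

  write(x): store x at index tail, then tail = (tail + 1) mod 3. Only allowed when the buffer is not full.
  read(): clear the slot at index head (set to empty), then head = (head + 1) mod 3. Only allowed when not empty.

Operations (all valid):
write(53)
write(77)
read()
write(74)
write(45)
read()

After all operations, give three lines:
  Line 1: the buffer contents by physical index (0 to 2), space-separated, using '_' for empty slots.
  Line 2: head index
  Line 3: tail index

write(53): buf=[53 _ _], head=0, tail=1, size=1
write(77): buf=[53 77 _], head=0, tail=2, size=2
read(): buf=[_ 77 _], head=1, tail=2, size=1
write(74): buf=[_ 77 74], head=1, tail=0, size=2
write(45): buf=[45 77 74], head=1, tail=1, size=3
read(): buf=[45 _ 74], head=2, tail=1, size=2

Answer: 45 _ 74
2
1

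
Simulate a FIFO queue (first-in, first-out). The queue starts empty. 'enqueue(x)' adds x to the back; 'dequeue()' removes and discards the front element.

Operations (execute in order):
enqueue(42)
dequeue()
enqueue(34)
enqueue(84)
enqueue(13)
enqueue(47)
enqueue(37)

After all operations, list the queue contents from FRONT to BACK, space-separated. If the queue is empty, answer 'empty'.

Answer: 34 84 13 47 37

Derivation:
enqueue(42): [42]
dequeue(): []
enqueue(34): [34]
enqueue(84): [34, 84]
enqueue(13): [34, 84, 13]
enqueue(47): [34, 84, 13, 47]
enqueue(37): [34, 84, 13, 47, 37]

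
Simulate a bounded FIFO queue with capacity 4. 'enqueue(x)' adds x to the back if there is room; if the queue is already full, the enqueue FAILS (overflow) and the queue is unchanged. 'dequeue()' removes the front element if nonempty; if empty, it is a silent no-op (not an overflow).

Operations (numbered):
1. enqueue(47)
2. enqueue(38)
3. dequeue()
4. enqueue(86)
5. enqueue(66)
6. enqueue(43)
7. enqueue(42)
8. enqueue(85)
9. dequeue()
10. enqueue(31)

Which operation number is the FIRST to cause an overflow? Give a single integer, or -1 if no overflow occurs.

Answer: 7

Derivation:
1. enqueue(47): size=1
2. enqueue(38): size=2
3. dequeue(): size=1
4. enqueue(86): size=2
5. enqueue(66): size=3
6. enqueue(43): size=4
7. enqueue(42): size=4=cap → OVERFLOW (fail)
8. enqueue(85): size=4=cap → OVERFLOW (fail)
9. dequeue(): size=3
10. enqueue(31): size=4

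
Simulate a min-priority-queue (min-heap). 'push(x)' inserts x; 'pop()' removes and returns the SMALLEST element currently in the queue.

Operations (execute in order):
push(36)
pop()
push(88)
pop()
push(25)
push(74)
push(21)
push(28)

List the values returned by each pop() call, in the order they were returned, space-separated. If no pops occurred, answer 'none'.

Answer: 36 88

Derivation:
push(36): heap contents = [36]
pop() → 36: heap contents = []
push(88): heap contents = [88]
pop() → 88: heap contents = []
push(25): heap contents = [25]
push(74): heap contents = [25, 74]
push(21): heap contents = [21, 25, 74]
push(28): heap contents = [21, 25, 28, 74]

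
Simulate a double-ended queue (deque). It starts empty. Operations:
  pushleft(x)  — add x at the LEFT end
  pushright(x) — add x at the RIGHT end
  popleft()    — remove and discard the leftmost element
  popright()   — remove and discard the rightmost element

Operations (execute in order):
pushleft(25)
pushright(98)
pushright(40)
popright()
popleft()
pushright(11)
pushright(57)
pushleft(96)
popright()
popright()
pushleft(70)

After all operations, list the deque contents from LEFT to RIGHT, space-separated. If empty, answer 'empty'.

Answer: 70 96 98

Derivation:
pushleft(25): [25]
pushright(98): [25, 98]
pushright(40): [25, 98, 40]
popright(): [25, 98]
popleft(): [98]
pushright(11): [98, 11]
pushright(57): [98, 11, 57]
pushleft(96): [96, 98, 11, 57]
popright(): [96, 98, 11]
popright(): [96, 98]
pushleft(70): [70, 96, 98]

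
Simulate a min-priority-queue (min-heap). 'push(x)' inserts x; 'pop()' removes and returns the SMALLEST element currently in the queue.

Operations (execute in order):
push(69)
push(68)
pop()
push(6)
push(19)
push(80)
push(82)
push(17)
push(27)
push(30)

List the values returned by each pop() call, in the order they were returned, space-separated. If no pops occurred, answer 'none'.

push(69): heap contents = [69]
push(68): heap contents = [68, 69]
pop() → 68: heap contents = [69]
push(6): heap contents = [6, 69]
push(19): heap contents = [6, 19, 69]
push(80): heap contents = [6, 19, 69, 80]
push(82): heap contents = [6, 19, 69, 80, 82]
push(17): heap contents = [6, 17, 19, 69, 80, 82]
push(27): heap contents = [6, 17, 19, 27, 69, 80, 82]
push(30): heap contents = [6, 17, 19, 27, 30, 69, 80, 82]

Answer: 68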